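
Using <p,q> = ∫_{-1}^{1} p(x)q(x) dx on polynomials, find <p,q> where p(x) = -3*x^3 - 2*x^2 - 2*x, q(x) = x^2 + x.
<p,q> = -10/3

Expand the product: p(x)·q(x) = -3*x^5 - 5*x^4 - 4*x^3 - 2*x^2.
∫_{-1}^{1} of each monomial x^k gives [2/(k+1) if k even, 0 if k odd]. Integrating term-by-term (or equivalently evaluating the antiderivative F(x) = -x^6/2 - x^5 - x^4 - 2*x^3/3 at the endpoints):
  F(1) − F(−1) = -19/6 − (1/6) = -10/3.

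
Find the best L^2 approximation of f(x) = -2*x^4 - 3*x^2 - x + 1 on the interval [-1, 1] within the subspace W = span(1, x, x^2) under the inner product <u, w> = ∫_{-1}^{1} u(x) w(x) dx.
g(x) = -33*x^2/7 - x + 41/35

The best approximation g ∈ W is the orthogonal projection of f onto W. Writing g = a_0 + a_1 x + a_2 x^2, the coefficients solve the normal equations G · a = b where
  G_{ij} = <φ_i, φ_j> and b_i = <f, φ_i>, with φ_0 = 1, φ_1 = x, φ_2 = x^2.
G =
  [2, 0, 2/3]
  [0, 2/3, 0]
  [2/3, 0, 2/5],
b = (-4/5, -2/3, -116/105).
Solving gives a_0 = 41/35, a_1 = -1, a_2 = -33/7, so
  g(x) = -33*x^2/7 - x + 41/35.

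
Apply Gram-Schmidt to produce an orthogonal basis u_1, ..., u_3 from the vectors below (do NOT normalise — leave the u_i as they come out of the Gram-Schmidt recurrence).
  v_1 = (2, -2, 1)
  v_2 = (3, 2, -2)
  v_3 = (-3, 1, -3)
Orthogonal basis:
  u_1 = (2, -2, 1)
  u_2 = (3, 2, -2)
  u_3 = (-58/153, -203/153, -290/153)

Apply the Gram-Schmidt recurrence
  u_1 = v_1
  u_i = v_i − Σ_{j<i} ((v_i · u_j) / (u_j · u_j)) · u_j.

Step by step this gives:
  u_1 = (2, -2, 1)
  u_2 = (3, 2, -2)
  u_3 = (-58/153, -203/153, -290/153)

Orthogonality check:
  u_2 · u_1 = 0 (should be 0)
  u_3 · u_1 = 0 (should be 0)
  u_3 · u_2 = 0 (should be 0)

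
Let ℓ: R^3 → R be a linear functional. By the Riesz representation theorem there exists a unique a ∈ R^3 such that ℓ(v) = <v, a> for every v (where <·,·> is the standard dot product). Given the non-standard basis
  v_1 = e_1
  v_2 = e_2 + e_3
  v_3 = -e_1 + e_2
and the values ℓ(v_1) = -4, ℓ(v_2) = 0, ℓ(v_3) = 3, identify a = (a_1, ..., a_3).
a = (-4, -1, 1)

Write a = (a_1, ..., a_3) in the standard basis. For each basis vector v_i, ℓ(v_i) = <v_i, a> is a linear equation in the a_j's. Collect the n equations into a matrix system V a = ℓ, where row i of V is v_i (expressed in the standard basis). Since V is invertible (lower-triangular with 1s on the diagonal, up to permutation), solve by back-substitution:
  V =
[[1, 0, 0],
 [0, 1, 1],
 [-1, 1, 0]]
  V a = (-4, 0, 3)
Solving gives a = (-4, -1, 1).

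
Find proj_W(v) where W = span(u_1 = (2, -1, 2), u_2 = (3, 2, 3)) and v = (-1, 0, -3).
proj_W(v) = (-2, 0, -2)

Set up U = [u_1 | ... | u_2] ∈ R^(3×2). The projector onto W = col(U) is P = U (U^T U)^(-1) U^T.
Compute U^T U =
  [9, 10]
  [10, 22],
and U^T v = (-8, -12).
Solve U^T U · c = U^T v for the coefficients: c = (-4/7, -2/7). The projection is proj_W(v) = U c.
Check: (v - proj_W(v)) · u_1 = 0  (should be 0).
Check: (v - proj_W(v)) · u_2 = 0  (should be 0).
Result: proj_W(v) = (-2, 0, -2).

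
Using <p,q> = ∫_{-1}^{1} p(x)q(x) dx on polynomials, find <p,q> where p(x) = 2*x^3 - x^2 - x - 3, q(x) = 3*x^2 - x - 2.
<p,q> = 6

Expand the product: p(x)·q(x) = 6*x^5 - 5*x^4 - 6*x^3 - 6*x^2 + 5*x + 6.
∫_{-1}^{1} of each monomial x^k gives [2/(k+1) if k even, 0 if k odd]. Integrating term-by-term (or equivalently evaluating the antiderivative F(x) = x^6 - x^5 - 3*x^4/2 - 2*x^3 + 5*x^2/2 + 6*x at the endpoints):
  F(1) − F(−1) = 5 − (-1) = 6.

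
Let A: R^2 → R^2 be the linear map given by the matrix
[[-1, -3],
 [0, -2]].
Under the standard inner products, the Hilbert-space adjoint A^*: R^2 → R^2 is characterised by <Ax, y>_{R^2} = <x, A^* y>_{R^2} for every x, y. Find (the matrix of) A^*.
A^* = A^T =
[[-1, 0],
 [-3, -2]]

For real matrices with standard dot products, the defining identity <Ax, y> = <x, A^* y> gives (Ax)^T y = x^T (A^*) y, i.e. x^T A^T y = x^T (A^*) y. Since this holds for all x, y, we must have A^* = A^T. Therefore
A^* =
[[-1, 0],
 [-3, -2]].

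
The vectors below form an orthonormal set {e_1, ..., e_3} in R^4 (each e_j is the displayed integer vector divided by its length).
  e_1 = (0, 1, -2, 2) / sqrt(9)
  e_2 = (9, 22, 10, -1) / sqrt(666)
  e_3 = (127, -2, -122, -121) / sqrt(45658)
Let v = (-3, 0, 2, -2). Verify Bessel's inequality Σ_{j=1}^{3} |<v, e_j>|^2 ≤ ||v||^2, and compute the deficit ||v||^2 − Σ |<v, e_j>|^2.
Σ |<v, e_j>|^2 = 6393/617; ||v||^2 = 17; deficit = 4096/617

Write each e_j = u_j / sqrt(<u_j, u_j>) where u_j is the displayed integer vector. Then <v, e_j> = <v, u_j> / sqrt(<u_j, u_j>), so |<v, e_j>|^2 = <v, u_j>^2 / <u_j, u_j>.
Coefficients: <v, e_1> = -8/sqrt(9), <v, e_2> = -5/sqrt(666), <v, e_3> = -383/sqrt(45658).
Square and sum: Σ |<v, e_j>|^2 = 6393/617.
Compute ||v||^2 = v·v = 17.
Deficit = 17 − 6393/617 = 4096/617 ≥ 0, confirming Bessel's inequality. (The deficit equals ||v − Σ <v,e_j> e_j||^2, the squared distance from v to span{e_j}.)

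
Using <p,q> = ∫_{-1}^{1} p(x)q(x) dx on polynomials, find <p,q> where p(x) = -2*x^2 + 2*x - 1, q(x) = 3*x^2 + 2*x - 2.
<p,q> = 74/15

Expand the product: p(x)·q(x) = -6*x^4 + 2*x^3 + 5*x^2 - 6*x + 2.
∫_{-1}^{1} of each monomial x^k gives [2/(k+1) if k even, 0 if k odd]. Integrating term-by-term (or equivalently evaluating the antiderivative F(x) = -6*x^5/5 + x^4/2 + 5*x^3/3 - 3*x^2 + 2*x at the endpoints):
  F(1) − F(−1) = -1/30 − (-149/30) = 74/15.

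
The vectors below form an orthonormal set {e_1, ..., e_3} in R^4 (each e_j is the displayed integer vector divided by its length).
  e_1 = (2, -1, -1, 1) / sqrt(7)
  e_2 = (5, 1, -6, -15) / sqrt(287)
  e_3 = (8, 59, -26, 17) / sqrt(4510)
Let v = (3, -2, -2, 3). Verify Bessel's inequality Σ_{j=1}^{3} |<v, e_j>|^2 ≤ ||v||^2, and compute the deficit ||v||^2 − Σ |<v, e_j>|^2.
Σ |<v, e_j>|^2 = 2811/110; ||v||^2 = 26; deficit = 49/110

Write each e_j = u_j / sqrt(<u_j, u_j>) where u_j is the displayed integer vector. Then <v, e_j> = <v, u_j> / sqrt(<u_j, u_j>), so |<v, e_j>|^2 = <v, u_j>^2 / <u_j, u_j>.
Coefficients: <v, e_1> = 13/sqrt(7), <v, e_2> = -20/sqrt(287), <v, e_3> = 9/sqrt(4510).
Square and sum: Σ |<v, e_j>|^2 = 2811/110.
Compute ||v||^2 = v·v = 26.
Deficit = 26 − 2811/110 = 49/110 ≥ 0, confirming Bessel's inequality. (The deficit equals ||v − Σ <v,e_j> e_j||^2, the squared distance from v to span{e_j}.)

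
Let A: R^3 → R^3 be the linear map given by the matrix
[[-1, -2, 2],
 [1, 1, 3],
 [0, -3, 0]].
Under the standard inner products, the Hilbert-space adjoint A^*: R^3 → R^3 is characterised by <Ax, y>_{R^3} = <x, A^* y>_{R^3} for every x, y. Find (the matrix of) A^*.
A^* = A^T =
[[-1, 1, 0],
 [-2, 1, -3],
 [2, 3, 0]]

For real matrices with standard dot products, the defining identity <Ax, y> = <x, A^* y> gives (Ax)^T y = x^T (A^*) y, i.e. x^T A^T y = x^T (A^*) y. Since this holds for all x, y, we must have A^* = A^T. Therefore
A^* =
[[-1, 1, 0],
 [-2, 1, -3],
 [2, 3, 0]].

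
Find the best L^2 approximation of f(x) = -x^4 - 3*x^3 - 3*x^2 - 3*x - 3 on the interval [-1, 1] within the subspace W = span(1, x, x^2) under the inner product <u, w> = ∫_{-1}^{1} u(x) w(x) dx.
g(x) = -27*x^2/7 - 24*x/5 - 102/35

The best approximation g ∈ W is the orthogonal projection of f onto W. Writing g = a_0 + a_1 x + a_2 x^2, the coefficients solve the normal equations G · a = b where
  G_{ij} = <φ_i, φ_j> and b_i = <f, φ_i>, with φ_0 = 1, φ_1 = x, φ_2 = x^2.
G =
  [2, 0, 2/3]
  [0, 2/3, 0]
  [2/3, 0, 2/5],
b = (-42/5, -16/5, -122/35).
Solving gives a_0 = -102/35, a_1 = -24/5, a_2 = -27/7, so
  g(x) = -27*x^2/7 - 24*x/5 - 102/35.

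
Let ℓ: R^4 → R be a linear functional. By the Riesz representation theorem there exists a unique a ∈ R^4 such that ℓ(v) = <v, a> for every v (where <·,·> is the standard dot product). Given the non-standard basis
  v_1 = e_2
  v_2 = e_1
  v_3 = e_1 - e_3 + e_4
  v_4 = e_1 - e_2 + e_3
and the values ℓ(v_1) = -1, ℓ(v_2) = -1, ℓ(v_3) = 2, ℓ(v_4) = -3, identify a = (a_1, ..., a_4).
a = (-1, -1, -3, 0)

Write a = (a_1, ..., a_4) in the standard basis. For each basis vector v_i, ℓ(v_i) = <v_i, a> is a linear equation in the a_j's. Collect the n equations into a matrix system V a = ℓ, where row i of V is v_i (expressed in the standard basis). Since V is invertible (lower-triangular with 1s on the diagonal, up to permutation), solve by back-substitution:
  V =
[[0, 1, 0, 0],
 [1, 0, 0, 0],
 [1, 0, -1, 1],
 [1, -1, 1, 0]]
  V a = (-1, -1, 2, -3)
Solving gives a = (-1, -1, -3, 0).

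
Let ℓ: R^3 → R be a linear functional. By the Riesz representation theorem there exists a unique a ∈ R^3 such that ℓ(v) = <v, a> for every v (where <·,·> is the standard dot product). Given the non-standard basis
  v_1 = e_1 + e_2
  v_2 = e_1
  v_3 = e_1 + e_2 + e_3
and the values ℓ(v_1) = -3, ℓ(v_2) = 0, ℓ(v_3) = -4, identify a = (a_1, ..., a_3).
a = (0, -3, -1)

Write a = (a_1, ..., a_3) in the standard basis. For each basis vector v_i, ℓ(v_i) = <v_i, a> is a linear equation in the a_j's. Collect the n equations into a matrix system V a = ℓ, where row i of V is v_i (expressed in the standard basis). Since V is invertible (lower-triangular with 1s on the diagonal, up to permutation), solve by back-substitution:
  V =
[[1, 1, 0],
 [1, 0, 0],
 [1, 1, 1]]
  V a = (-3, 0, -4)
Solving gives a = (0, -3, -1).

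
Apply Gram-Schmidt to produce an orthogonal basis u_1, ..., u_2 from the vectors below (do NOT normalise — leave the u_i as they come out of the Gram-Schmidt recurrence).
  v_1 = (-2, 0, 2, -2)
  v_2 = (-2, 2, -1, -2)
Orthogonal basis:
  u_1 = (-2, 0, 2, -2)
  u_2 = (-1, 2, -2, -1)

Apply the Gram-Schmidt recurrence
  u_1 = v_1
  u_i = v_i − Σ_{j<i} ((v_i · u_j) / (u_j · u_j)) · u_j.

Step by step this gives:
  u_1 = (-2, 0, 2, -2)
  u_2 = (-1, 2, -2, -1)

Orthogonality check:
  u_2 · u_1 = 0 (should be 0)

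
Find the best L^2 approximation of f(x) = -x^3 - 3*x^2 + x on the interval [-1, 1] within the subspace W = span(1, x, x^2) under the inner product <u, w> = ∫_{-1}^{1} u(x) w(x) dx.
g(x) = -3*x^2 + 2*x/5

The best approximation g ∈ W is the orthogonal projection of f onto W. Writing g = a_0 + a_1 x + a_2 x^2, the coefficients solve the normal equations G · a = b where
  G_{ij} = <φ_i, φ_j> and b_i = <f, φ_i>, with φ_0 = 1, φ_1 = x, φ_2 = x^2.
G =
  [2, 0, 2/3]
  [0, 2/3, 0]
  [2/3, 0, 2/5],
b = (-2, 4/15, -6/5).
Solving gives a_0 = 0, a_1 = 2/5, a_2 = -3, so
  g(x) = -3*x^2 + 2*x/5.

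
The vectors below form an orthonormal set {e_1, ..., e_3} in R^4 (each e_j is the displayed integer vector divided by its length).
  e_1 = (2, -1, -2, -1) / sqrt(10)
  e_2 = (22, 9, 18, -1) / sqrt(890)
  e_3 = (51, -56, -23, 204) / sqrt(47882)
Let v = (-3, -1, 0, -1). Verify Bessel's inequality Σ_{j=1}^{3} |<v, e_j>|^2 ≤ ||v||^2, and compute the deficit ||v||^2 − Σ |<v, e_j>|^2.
Σ |<v, e_j>|^2 = 5189/538; ||v||^2 = 11; deficit = 729/538

Write each e_j = u_j / sqrt(<u_j, u_j>) where u_j is the displayed integer vector. Then <v, e_j> = <v, u_j> / sqrt(<u_j, u_j>), so |<v, e_j>|^2 = <v, u_j>^2 / <u_j, u_j>.
Coefficients: <v, e_1> = -4/sqrt(10), <v, e_2> = -74/sqrt(890), <v, e_3> = -301/sqrt(47882).
Square and sum: Σ |<v, e_j>|^2 = 5189/538.
Compute ||v||^2 = v·v = 11.
Deficit = 11 − 5189/538 = 729/538 ≥ 0, confirming Bessel's inequality. (The deficit equals ||v − Σ <v,e_j> e_j||^2, the squared distance from v to span{e_j}.)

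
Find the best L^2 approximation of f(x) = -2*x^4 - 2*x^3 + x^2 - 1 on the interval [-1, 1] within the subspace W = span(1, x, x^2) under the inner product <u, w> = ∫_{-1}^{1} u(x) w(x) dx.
g(x) = -5*x^2/7 - 6*x/5 - 29/35

The best approximation g ∈ W is the orthogonal projection of f onto W. Writing g = a_0 + a_1 x + a_2 x^2, the coefficients solve the normal equations G · a = b where
  G_{ij} = <φ_i, φ_j> and b_i = <f, φ_i>, with φ_0 = 1, φ_1 = x, φ_2 = x^2.
G =
  [2, 0, 2/3]
  [0, 2/3, 0]
  [2/3, 0, 2/5],
b = (-32/15, -4/5, -88/105).
Solving gives a_0 = -29/35, a_1 = -6/5, a_2 = -5/7, so
  g(x) = -5*x^2/7 - 6*x/5 - 29/35.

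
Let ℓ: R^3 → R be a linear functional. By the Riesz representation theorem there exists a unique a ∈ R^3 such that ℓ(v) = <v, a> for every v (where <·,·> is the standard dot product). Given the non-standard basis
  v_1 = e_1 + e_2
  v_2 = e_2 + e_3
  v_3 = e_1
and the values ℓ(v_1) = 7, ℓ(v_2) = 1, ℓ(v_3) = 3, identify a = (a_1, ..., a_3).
a = (3, 4, -3)

Write a = (a_1, ..., a_3) in the standard basis. For each basis vector v_i, ℓ(v_i) = <v_i, a> is a linear equation in the a_j's. Collect the n equations into a matrix system V a = ℓ, where row i of V is v_i (expressed in the standard basis). Since V is invertible (lower-triangular with 1s on the diagonal, up to permutation), solve by back-substitution:
  V =
[[1, 1, 0],
 [0, 1, 1],
 [1, 0, 0]]
  V a = (7, 1, 3)
Solving gives a = (3, 4, -3).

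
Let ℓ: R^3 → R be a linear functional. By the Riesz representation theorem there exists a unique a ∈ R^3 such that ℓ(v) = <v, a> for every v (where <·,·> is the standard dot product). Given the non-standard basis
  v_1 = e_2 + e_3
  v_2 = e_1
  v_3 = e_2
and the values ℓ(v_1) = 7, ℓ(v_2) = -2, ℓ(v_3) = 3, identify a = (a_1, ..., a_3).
a = (-2, 3, 4)

Write a = (a_1, ..., a_3) in the standard basis. For each basis vector v_i, ℓ(v_i) = <v_i, a> is a linear equation in the a_j's. Collect the n equations into a matrix system V a = ℓ, where row i of V is v_i (expressed in the standard basis). Since V is invertible (lower-triangular with 1s on the diagonal, up to permutation), solve by back-substitution:
  V =
[[0, 1, 1],
 [1, 0, 0],
 [0, 1, 0]]
  V a = (7, -2, 3)
Solving gives a = (-2, 3, 4).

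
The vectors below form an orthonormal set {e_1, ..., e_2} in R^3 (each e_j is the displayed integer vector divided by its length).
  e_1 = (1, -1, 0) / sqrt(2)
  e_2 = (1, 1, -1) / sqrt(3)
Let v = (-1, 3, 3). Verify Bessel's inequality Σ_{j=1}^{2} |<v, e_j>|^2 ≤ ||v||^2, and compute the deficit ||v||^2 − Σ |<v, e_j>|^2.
Σ |<v, e_j>|^2 = 25/3; ||v||^2 = 19; deficit = 32/3

Write each e_j = u_j / sqrt(<u_j, u_j>) where u_j is the displayed integer vector. Then <v, e_j> = <v, u_j> / sqrt(<u_j, u_j>), so |<v, e_j>|^2 = <v, u_j>^2 / <u_j, u_j>.
Coefficients: <v, e_1> = -4/sqrt(2), <v, e_2> = -1/sqrt(3).
Square and sum: Σ |<v, e_j>|^2 = 25/3.
Compute ||v||^2 = v·v = 19.
Deficit = 19 − 25/3 = 32/3 ≥ 0, confirming Bessel's inequality. (The deficit equals ||v − Σ <v,e_j> e_j||^2, the squared distance from v to span{e_j}.)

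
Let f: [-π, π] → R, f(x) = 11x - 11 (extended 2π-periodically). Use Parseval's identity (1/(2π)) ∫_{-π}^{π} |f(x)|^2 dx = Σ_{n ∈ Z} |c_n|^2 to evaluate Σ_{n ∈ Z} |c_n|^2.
Σ |c_n|^2 = 121π^2/3 + 121

Expand and integrate term by term over [-π, π]:
  ∫ (11x)^2 dx = 121·(2π^3/3); ∫ 2·11·(-11)·x dx = 0 (odd integrand); ∫ (-11)^2 dx = 121·2π.
So (1/(2π)) ∫_{-π}^{π} (11x - 11)^2 dx = 121π^2/3 + 121 = 121π^2/3 + 121.
Parseval ⇒ Σ |c_n|^2 = 121π^2/3 + 121.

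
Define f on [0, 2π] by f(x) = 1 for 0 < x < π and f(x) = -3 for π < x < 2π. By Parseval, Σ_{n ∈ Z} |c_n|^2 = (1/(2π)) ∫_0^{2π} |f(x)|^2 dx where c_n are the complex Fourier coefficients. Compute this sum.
Σ |c_n|^2 = 5

Parseval equates the L^2 energy of f (normalised by 1/(2π)) with the ℓ^2 sum of its Fourier coefficients: (1/(2π)) ∫_0^{2π} |f|^2 = Σ |c_n|^2.
Compute the left side: (1/(2π)) [∫_0^π 1^2 dx + ∫_π^{2π} (-3)^2 dx] = (1/(2π)) · (1π + 9π) = (1 + 9)/2 = 5.
So Σ_{n ∈ Z} |c_n|^2 = 5.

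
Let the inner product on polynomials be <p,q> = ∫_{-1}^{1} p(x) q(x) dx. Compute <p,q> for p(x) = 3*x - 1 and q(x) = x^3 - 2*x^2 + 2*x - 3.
<p,q> = 188/15

Expand the product: p(x)·q(x) = 3*x^4 - 7*x^3 + 8*x^2 - 11*x + 3.
∫_{-1}^{1} of each monomial x^k gives [2/(k+1) if k even, 0 if k odd]. Integrating term-by-term (or equivalently evaluating the antiderivative F(x) = 3*x^5/5 - 7*x^4/4 + 8*x^3/3 - 11*x^2/2 + 3*x at the endpoints):
  F(1) − F(−1) = -59/60 − (-811/60) = 188/15.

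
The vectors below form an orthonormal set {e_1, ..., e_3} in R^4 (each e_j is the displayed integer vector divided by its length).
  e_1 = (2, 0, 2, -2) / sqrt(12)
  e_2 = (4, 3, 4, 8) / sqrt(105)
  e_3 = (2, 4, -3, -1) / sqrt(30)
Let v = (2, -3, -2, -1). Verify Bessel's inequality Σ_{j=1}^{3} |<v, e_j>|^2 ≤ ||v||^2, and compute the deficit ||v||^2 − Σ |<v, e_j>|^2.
Σ |<v, e_j>|^2 = 131/42; ||v||^2 = 18; deficit = 625/42

Write each e_j = u_j / sqrt(<u_j, u_j>) where u_j is the displayed integer vector. Then <v, e_j> = <v, u_j> / sqrt(<u_j, u_j>), so |<v, e_j>|^2 = <v, u_j>^2 / <u_j, u_j>.
Coefficients: <v, e_1> = 2/sqrt(12), <v, e_2> = -17/sqrt(105), <v, e_3> = -1/sqrt(30).
Square and sum: Σ |<v, e_j>|^2 = 131/42.
Compute ||v||^2 = v·v = 18.
Deficit = 18 − 131/42 = 625/42 ≥ 0, confirming Bessel's inequality. (The deficit equals ||v − Σ <v,e_j> e_j||^2, the squared distance from v to span{e_j}.)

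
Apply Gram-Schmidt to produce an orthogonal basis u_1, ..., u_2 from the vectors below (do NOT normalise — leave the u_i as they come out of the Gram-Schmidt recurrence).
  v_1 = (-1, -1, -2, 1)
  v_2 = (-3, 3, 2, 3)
Orthogonal basis:
  u_1 = (-1, -1, -2, 1)
  u_2 = (-22/7, 20/7, 12/7, 22/7)

Apply the Gram-Schmidt recurrence
  u_1 = v_1
  u_i = v_i − Σ_{j<i} ((v_i · u_j) / (u_j · u_j)) · u_j.

Step by step this gives:
  u_1 = (-1, -1, -2, 1)
  u_2 = (-22/7, 20/7, 12/7, 22/7)

Orthogonality check:
  u_2 · u_1 = 0 (should be 0)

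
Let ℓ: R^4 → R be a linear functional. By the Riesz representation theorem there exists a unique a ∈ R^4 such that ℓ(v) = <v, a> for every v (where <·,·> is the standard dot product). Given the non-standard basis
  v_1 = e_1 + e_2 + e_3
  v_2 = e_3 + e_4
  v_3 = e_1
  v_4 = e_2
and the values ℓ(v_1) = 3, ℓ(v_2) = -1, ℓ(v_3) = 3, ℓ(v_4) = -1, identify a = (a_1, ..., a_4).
a = (3, -1, 1, -2)

Write a = (a_1, ..., a_4) in the standard basis. For each basis vector v_i, ℓ(v_i) = <v_i, a> is a linear equation in the a_j's. Collect the n equations into a matrix system V a = ℓ, where row i of V is v_i (expressed in the standard basis). Since V is invertible (lower-triangular with 1s on the diagonal, up to permutation), solve by back-substitution:
  V =
[[1, 1, 1, 0],
 [0, 0, 1, 1],
 [1, 0, 0, 0],
 [0, 1, 0, 0]]
  V a = (3, -1, 3, -1)
Solving gives a = (3, -1, 1, -2).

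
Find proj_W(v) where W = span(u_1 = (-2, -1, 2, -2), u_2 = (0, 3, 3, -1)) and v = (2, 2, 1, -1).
proj_W(v) = (88/111, 254/111, 122/111, 6/37)

Set up U = [u_1 | ... | u_2] ∈ R^(4×2). The projector onto W = col(U) is P = U (U^T U)^(-1) U^T.
Compute U^T U =
  [13, 5]
  [5, 19],
and U^T v = (-2, 10).
Solve U^T U · c = U^T v for the coefficients: c = (-44/111, 70/111). The projection is proj_W(v) = U c.
Check: (v - proj_W(v)) · u_1 = 0  (should be 0).
Check: (v - proj_W(v)) · u_2 = 0  (should be 0).
Result: proj_W(v) = (88/111, 254/111, 122/111, 6/37).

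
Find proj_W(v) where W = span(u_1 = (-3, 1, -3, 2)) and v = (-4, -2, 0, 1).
proj_W(v) = (-36/23, 12/23, -36/23, 24/23)

Set up U = [u_1 | ... | u_1] ∈ R^(4×1). The projector onto W = col(U) is P = U (U^T U)^(-1) U^T.
Compute U^T U =
  [23],
and U^T v = (12).
Solve U^T U · c = U^T v for the coefficients: c = (12/23). The projection is proj_W(v) = U c.
Check: (v - proj_W(v)) · u_1 = 0  (should be 0).
Result: proj_W(v) = (-36/23, 12/23, -36/23, 24/23).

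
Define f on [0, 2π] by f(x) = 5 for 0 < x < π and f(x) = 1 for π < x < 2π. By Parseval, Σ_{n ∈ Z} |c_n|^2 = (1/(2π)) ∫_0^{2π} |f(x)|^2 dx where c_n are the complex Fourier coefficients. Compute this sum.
Σ |c_n|^2 = 13

Parseval equates the L^2 energy of f (normalised by 1/(2π)) with the ℓ^2 sum of its Fourier coefficients: (1/(2π)) ∫_0^{2π} |f|^2 = Σ |c_n|^2.
Compute the left side: (1/(2π)) [∫_0^π 5^2 dx + ∫_π^{2π} 1^2 dx] = (1/(2π)) · (25π + 1π) = (25 + 1)/2 = 13.
So Σ_{n ∈ Z} |c_n|^2 = 13.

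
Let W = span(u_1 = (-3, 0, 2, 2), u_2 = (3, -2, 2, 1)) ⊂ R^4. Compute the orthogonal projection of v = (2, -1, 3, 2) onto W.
proj_W(v) = (164/99, -568/297, 808/297, 524/297)

Set up U = [u_1 | ... | u_2] ∈ R^(4×2). The projector onto W = col(U) is P = U (U^T U)^(-1) U^T.
Compute U^T U =
  [17, -3]
  [-3, 18],
and U^T v = (4, 16).
Solve U^T U · c = U^T v for the coefficients: c = (40/99, 284/297). The projection is proj_W(v) = U c.
Check: (v - proj_W(v)) · u_1 = 0  (should be 0).
Check: (v - proj_W(v)) · u_2 = 0  (should be 0).
Result: proj_W(v) = (164/99, -568/297, 808/297, 524/297).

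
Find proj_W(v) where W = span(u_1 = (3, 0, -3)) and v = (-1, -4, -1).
proj_W(v) = (0, 0, 0)

Set up U = [u_1 | ... | u_1] ∈ R^(3×1). The projector onto W = col(U) is P = U (U^T U)^(-1) U^T.
Compute U^T U =
  [18],
and U^T v = (0).
Solve U^T U · c = U^T v for the coefficients: c = (0). The projection is proj_W(v) = U c.
Check: (v - proj_W(v)) · u_1 = 0  (should be 0).
Result: proj_W(v) = (0, 0, 0).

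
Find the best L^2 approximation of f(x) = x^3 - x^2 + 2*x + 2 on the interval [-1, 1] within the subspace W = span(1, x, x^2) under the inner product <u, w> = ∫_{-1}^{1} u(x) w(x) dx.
g(x) = -x^2 + 13*x/5 + 2

The best approximation g ∈ W is the orthogonal projection of f onto W. Writing g = a_0 + a_1 x + a_2 x^2, the coefficients solve the normal equations G · a = b where
  G_{ij} = <φ_i, φ_j> and b_i = <f, φ_i>, with φ_0 = 1, φ_1 = x, φ_2 = x^2.
G =
  [2, 0, 2/3]
  [0, 2/3, 0]
  [2/3, 0, 2/5],
b = (10/3, 26/15, 14/15).
Solving gives a_0 = 2, a_1 = 13/5, a_2 = -1, so
  g(x) = -x^2 + 13*x/5 + 2.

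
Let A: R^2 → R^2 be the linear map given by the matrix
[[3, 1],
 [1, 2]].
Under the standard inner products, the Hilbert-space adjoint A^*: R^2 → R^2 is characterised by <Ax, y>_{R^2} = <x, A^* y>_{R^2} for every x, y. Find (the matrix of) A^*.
A^* = A^T =
[[3, 1],
 [1, 2]]

For real matrices with standard dot products, the defining identity <Ax, y> = <x, A^* y> gives (Ax)^T y = x^T (A^*) y, i.e. x^T A^T y = x^T (A^*) y. Since this holds for all x, y, we must have A^* = A^T. Therefore
A^* =
[[3, 1],
 [1, 2]].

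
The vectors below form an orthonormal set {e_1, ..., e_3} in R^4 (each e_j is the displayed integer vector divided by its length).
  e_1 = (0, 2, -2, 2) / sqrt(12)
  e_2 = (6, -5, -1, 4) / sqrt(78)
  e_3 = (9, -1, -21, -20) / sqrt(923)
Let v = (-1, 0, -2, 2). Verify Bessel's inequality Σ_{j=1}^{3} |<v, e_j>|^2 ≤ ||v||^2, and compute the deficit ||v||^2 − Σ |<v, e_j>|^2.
Σ |<v, e_j>|^2 = 397/71; ||v||^2 = 9; deficit = 242/71

Write each e_j = u_j / sqrt(<u_j, u_j>) where u_j is the displayed integer vector. Then <v, e_j> = <v, u_j> / sqrt(<u_j, u_j>), so |<v, e_j>|^2 = <v, u_j>^2 / <u_j, u_j>.
Coefficients: <v, e_1> = 8/sqrt(12), <v, e_2> = 4/sqrt(78), <v, e_3> = -7/sqrt(923).
Square and sum: Σ |<v, e_j>|^2 = 397/71.
Compute ||v||^2 = v·v = 9.
Deficit = 9 − 397/71 = 242/71 ≥ 0, confirming Bessel's inequality. (The deficit equals ||v − Σ <v,e_j> e_j||^2, the squared distance from v to span{e_j}.)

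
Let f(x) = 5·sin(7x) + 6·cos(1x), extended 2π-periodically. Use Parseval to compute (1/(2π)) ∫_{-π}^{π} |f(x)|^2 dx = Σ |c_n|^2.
Σ |c_n|^2 = 61/2

Expand |f|^2 and use orthogonality of {sin(nx), cos(mx)} on [-π, π]:
  ∫_{-π}^{π} sin(nx)^2 dx = π, ∫ cos(mx)^2 dx = π, and cross terms integrate to 0.
So ∫_{-π}^{π} f(x)^2 dx = 5^2 · π + 6^2 · π = (25 + 36)π.
Divide by 2π: (25 + 36)/2 = 61/2.
By Parseval, this equals Σ |c_n|^2.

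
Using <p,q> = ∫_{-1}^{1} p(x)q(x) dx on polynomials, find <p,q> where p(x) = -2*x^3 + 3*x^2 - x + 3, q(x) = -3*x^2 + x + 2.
<p,q> = 74/15

Expand the product: p(x)·q(x) = 6*x^5 - 11*x^4 + 2*x^3 - 4*x^2 + x + 6.
∫_{-1}^{1} of each monomial x^k gives [2/(k+1) if k even, 0 if k odd]. Integrating term-by-term (or equivalently evaluating the antiderivative F(x) = x^6 - 11*x^5/5 + x^4/2 - 4*x^3/3 + x^2/2 + 6*x at the endpoints):
  F(1) − F(−1) = 67/15 − (-7/15) = 74/15.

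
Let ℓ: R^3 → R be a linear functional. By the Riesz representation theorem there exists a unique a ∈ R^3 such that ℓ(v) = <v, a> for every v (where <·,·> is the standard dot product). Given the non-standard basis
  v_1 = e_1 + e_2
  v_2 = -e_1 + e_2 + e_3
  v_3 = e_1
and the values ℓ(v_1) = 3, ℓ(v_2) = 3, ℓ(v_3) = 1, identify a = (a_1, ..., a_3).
a = (1, 2, 2)

Write a = (a_1, ..., a_3) in the standard basis. For each basis vector v_i, ℓ(v_i) = <v_i, a> is a linear equation in the a_j's. Collect the n equations into a matrix system V a = ℓ, where row i of V is v_i (expressed in the standard basis). Since V is invertible (lower-triangular with 1s on the diagonal, up to permutation), solve by back-substitution:
  V =
[[1, 1, 0],
 [-1, 1, 1],
 [1, 0, 0]]
  V a = (3, 3, 1)
Solving gives a = (1, 2, 2).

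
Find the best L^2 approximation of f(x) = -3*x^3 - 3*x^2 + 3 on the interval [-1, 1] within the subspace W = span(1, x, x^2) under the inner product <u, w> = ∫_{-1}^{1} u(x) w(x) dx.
g(x) = -3*x^2 - 9*x/5 + 3

The best approximation g ∈ W is the orthogonal projection of f onto W. Writing g = a_0 + a_1 x + a_2 x^2, the coefficients solve the normal equations G · a = b where
  G_{ij} = <φ_i, φ_j> and b_i = <f, φ_i>, with φ_0 = 1, φ_1 = x, φ_2 = x^2.
G =
  [2, 0, 2/3]
  [0, 2/3, 0]
  [2/3, 0, 2/5],
b = (4, -6/5, 4/5).
Solving gives a_0 = 3, a_1 = -9/5, a_2 = -3, so
  g(x) = -3*x^2 - 9*x/5 + 3.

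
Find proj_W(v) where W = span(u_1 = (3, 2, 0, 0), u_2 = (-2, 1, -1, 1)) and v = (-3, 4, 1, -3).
proj_W(v) = (-97/75, 36/25, -74/75, 74/75)

Set up U = [u_1 | ... | u_2] ∈ R^(4×2). The projector onto W = col(U) is P = U (U^T U)^(-1) U^T.
Compute U^T U =
  [13, -4]
  [-4, 7],
and U^T v = (-1, 6).
Solve U^T U · c = U^T v for the coefficients: c = (17/75, 74/75). The projection is proj_W(v) = U c.
Check: (v - proj_W(v)) · u_1 = 0  (should be 0).
Check: (v - proj_W(v)) · u_2 = 0  (should be 0).
Result: proj_W(v) = (-97/75, 36/25, -74/75, 74/75).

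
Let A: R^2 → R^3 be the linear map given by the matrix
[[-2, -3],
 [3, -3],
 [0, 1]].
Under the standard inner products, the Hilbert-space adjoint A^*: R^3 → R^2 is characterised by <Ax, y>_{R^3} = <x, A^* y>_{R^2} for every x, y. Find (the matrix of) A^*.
A^* = A^T =
[[-2, 3, 0],
 [-3, -3, 1]]

For real matrices with standard dot products, the defining identity <Ax, y> = <x, A^* y> gives (Ax)^T y = x^T (A^*) y, i.e. x^T A^T y = x^T (A^*) y. Since this holds for all x, y, we must have A^* = A^T. Therefore
A^* =
[[-2, 3, 0],
 [-3, -3, 1]].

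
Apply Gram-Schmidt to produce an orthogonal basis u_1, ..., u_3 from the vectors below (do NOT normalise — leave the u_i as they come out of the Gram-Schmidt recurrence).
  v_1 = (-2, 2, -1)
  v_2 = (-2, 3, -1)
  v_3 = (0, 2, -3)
Orthogonal basis:
  u_1 = (-2, 2, -1)
  u_2 = (4/9, 5/9, 2/9)
  u_3 = (6/5, 0, -12/5)

Apply the Gram-Schmidt recurrence
  u_1 = v_1
  u_i = v_i − Σ_{j<i} ((v_i · u_j) / (u_j · u_j)) · u_j.

Step by step this gives:
  u_1 = (-2, 2, -1)
  u_2 = (4/9, 5/9, 2/9)
  u_3 = (6/5, 0, -12/5)

Orthogonality check:
  u_2 · u_1 = 0 (should be 0)
  u_3 · u_1 = 0 (should be 0)
  u_3 · u_2 = 0 (should be 0)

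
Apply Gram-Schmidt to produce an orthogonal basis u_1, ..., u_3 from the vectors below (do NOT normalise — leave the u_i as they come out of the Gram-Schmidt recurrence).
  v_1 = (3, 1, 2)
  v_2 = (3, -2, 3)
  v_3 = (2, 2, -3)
Orthogonal basis:
  u_1 = (3, 1, 2)
  u_2 = (3/14, -41/14, 8/7)
  u_3 = (245/139, -105/139, -315/139)

Apply the Gram-Schmidt recurrence
  u_1 = v_1
  u_i = v_i − Σ_{j<i} ((v_i · u_j) / (u_j · u_j)) · u_j.

Step by step this gives:
  u_1 = (3, 1, 2)
  u_2 = (3/14, -41/14, 8/7)
  u_3 = (245/139, -105/139, -315/139)

Orthogonality check:
  u_2 · u_1 = 0 (should be 0)
  u_3 · u_1 = 0 (should be 0)
  u_3 · u_2 = 0 (should be 0)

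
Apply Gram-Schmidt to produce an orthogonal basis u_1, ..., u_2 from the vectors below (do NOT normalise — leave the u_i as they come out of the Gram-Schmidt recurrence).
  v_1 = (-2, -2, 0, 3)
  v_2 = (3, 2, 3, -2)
Orthogonal basis:
  u_1 = (-2, -2, 0, 3)
  u_2 = (19/17, 2/17, 3, 14/17)

Apply the Gram-Schmidt recurrence
  u_1 = v_1
  u_i = v_i − Σ_{j<i} ((v_i · u_j) / (u_j · u_j)) · u_j.

Step by step this gives:
  u_1 = (-2, -2, 0, 3)
  u_2 = (19/17, 2/17, 3, 14/17)

Orthogonality check:
  u_2 · u_1 = 0 (should be 0)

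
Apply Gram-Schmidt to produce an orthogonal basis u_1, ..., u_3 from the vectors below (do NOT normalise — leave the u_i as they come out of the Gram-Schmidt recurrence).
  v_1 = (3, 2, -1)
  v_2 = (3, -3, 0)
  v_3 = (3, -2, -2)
Orthogonal basis:
  u_1 = (3, 2, -1)
  u_2 = (33/14, -24/7, 3/14)
  u_3 = (-1/3, -1/3, -5/3)

Apply the Gram-Schmidt recurrence
  u_1 = v_1
  u_i = v_i − Σ_{j<i} ((v_i · u_j) / (u_j · u_j)) · u_j.

Step by step this gives:
  u_1 = (3, 2, -1)
  u_2 = (33/14, -24/7, 3/14)
  u_3 = (-1/3, -1/3, -5/3)

Orthogonality check:
  u_2 · u_1 = 0 (should be 0)
  u_3 · u_1 = 0 (should be 0)
  u_3 · u_2 = 0 (should be 0)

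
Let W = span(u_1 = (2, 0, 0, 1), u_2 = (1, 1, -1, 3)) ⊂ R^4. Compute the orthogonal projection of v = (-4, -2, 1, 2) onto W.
proj_W(v) = (-109/35, 5/7, -5/7, 8/35)

Set up U = [u_1 | ... | u_2] ∈ R^(4×2). The projector onto W = col(U) is P = U (U^T U)^(-1) U^T.
Compute U^T U =
  [5, 5]
  [5, 12],
and U^T v = (-6, -1).
Solve U^T U · c = U^T v for the coefficients: c = (-67/35, 5/7). The projection is proj_W(v) = U c.
Check: (v - proj_W(v)) · u_1 = 0  (should be 0).
Check: (v - proj_W(v)) · u_2 = 0  (should be 0).
Result: proj_W(v) = (-109/35, 5/7, -5/7, 8/35).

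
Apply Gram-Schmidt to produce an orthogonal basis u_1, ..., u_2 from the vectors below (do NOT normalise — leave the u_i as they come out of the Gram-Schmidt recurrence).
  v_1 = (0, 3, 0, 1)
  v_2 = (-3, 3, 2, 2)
Orthogonal basis:
  u_1 = (0, 3, 0, 1)
  u_2 = (-3, -3/10, 2, 9/10)

Apply the Gram-Schmidt recurrence
  u_1 = v_1
  u_i = v_i − Σ_{j<i} ((v_i · u_j) / (u_j · u_j)) · u_j.

Step by step this gives:
  u_1 = (0, 3, 0, 1)
  u_2 = (-3, -3/10, 2, 9/10)

Orthogonality check:
  u_2 · u_1 = 0 (should be 0)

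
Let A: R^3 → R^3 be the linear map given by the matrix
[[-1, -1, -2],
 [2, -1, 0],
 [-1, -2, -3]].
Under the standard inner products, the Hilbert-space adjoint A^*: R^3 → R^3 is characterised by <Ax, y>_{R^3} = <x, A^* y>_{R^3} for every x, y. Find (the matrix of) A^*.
A^* = A^T =
[[-1, 2, -1],
 [-1, -1, -2],
 [-2, 0, -3]]

For real matrices with standard dot products, the defining identity <Ax, y> = <x, A^* y> gives (Ax)^T y = x^T (A^*) y, i.e. x^T A^T y = x^T (A^*) y. Since this holds for all x, y, we must have A^* = A^T. Therefore
A^* =
[[-1, 2, -1],
 [-1, -1, -2],
 [-2, 0, -3]].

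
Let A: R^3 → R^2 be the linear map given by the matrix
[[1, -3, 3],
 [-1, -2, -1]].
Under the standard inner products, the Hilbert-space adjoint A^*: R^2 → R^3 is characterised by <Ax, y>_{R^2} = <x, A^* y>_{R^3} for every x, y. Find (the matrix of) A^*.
A^* = A^T =
[[1, -1],
 [-3, -2],
 [3, -1]]

For real matrices with standard dot products, the defining identity <Ax, y> = <x, A^* y> gives (Ax)^T y = x^T (A^*) y, i.e. x^T A^T y = x^T (A^*) y. Since this holds for all x, y, we must have A^* = A^T. Therefore
A^* =
[[1, -1],
 [-3, -2],
 [3, -1]].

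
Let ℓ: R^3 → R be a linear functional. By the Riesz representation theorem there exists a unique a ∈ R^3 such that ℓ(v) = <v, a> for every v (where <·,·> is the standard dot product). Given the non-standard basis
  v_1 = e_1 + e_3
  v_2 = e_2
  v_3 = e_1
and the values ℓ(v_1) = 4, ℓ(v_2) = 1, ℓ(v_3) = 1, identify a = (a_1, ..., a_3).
a = (1, 1, 3)

Write a = (a_1, ..., a_3) in the standard basis. For each basis vector v_i, ℓ(v_i) = <v_i, a> is a linear equation in the a_j's. Collect the n equations into a matrix system V a = ℓ, where row i of V is v_i (expressed in the standard basis). Since V is invertible (lower-triangular with 1s on the diagonal, up to permutation), solve by back-substitution:
  V =
[[1, 0, 1],
 [0, 1, 0],
 [1, 0, 0]]
  V a = (4, 1, 1)
Solving gives a = (1, 1, 3).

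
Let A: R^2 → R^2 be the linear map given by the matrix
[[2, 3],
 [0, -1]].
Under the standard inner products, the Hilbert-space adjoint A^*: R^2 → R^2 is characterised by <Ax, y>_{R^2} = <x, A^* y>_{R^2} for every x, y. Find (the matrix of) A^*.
A^* = A^T =
[[2, 0],
 [3, -1]]

For real matrices with standard dot products, the defining identity <Ax, y> = <x, A^* y> gives (Ax)^T y = x^T (A^*) y, i.e. x^T A^T y = x^T (A^*) y. Since this holds for all x, y, we must have A^* = A^T. Therefore
A^* =
[[2, 0],
 [3, -1]].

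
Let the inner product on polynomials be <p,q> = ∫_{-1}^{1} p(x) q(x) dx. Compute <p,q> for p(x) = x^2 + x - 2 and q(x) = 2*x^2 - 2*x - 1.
<p,q> = 2/15

Expand the product: p(x)·q(x) = 2*x^4 - 7*x^2 + 3*x + 2.
∫_{-1}^{1} of each monomial x^k gives [2/(k+1) if k even, 0 if k odd]. Integrating term-by-term (or equivalently evaluating the antiderivative F(x) = 2*x^5/5 - 7*x^3/3 + 3*x^2/2 + 2*x at the endpoints):
  F(1) − F(−1) = 47/30 − (43/30) = 2/15.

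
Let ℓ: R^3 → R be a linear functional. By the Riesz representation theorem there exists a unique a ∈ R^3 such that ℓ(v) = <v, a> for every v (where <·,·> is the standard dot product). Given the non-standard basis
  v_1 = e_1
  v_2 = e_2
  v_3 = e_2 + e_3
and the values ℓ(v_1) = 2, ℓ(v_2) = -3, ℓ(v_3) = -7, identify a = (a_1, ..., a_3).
a = (2, -3, -4)

Write a = (a_1, ..., a_3) in the standard basis. For each basis vector v_i, ℓ(v_i) = <v_i, a> is a linear equation in the a_j's. Collect the n equations into a matrix system V a = ℓ, where row i of V is v_i (expressed in the standard basis). Since V is invertible (lower-triangular with 1s on the diagonal, up to permutation), solve by back-substitution:
  V =
[[1, 0, 0],
 [0, 1, 0],
 [0, 1, 1]]
  V a = (2, -3, -7)
Solving gives a = (2, -3, -4).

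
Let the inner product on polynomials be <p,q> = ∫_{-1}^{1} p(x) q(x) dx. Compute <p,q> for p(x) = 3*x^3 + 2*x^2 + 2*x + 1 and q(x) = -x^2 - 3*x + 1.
<p,q> = -86/15

Expand the product: p(x)·q(x) = -3*x^5 - 11*x^4 - 5*x^3 - 5*x^2 - x + 1.
∫_{-1}^{1} of each monomial x^k gives [2/(k+1) if k even, 0 if k odd]. Integrating term-by-term (or equivalently evaluating the antiderivative F(x) = -x^6/2 - 11*x^5/5 - 5*x^4/4 - 5*x^3/3 - x^2/2 + x at the endpoints):
  F(1) − F(−1) = -307/60 − (37/60) = -86/15.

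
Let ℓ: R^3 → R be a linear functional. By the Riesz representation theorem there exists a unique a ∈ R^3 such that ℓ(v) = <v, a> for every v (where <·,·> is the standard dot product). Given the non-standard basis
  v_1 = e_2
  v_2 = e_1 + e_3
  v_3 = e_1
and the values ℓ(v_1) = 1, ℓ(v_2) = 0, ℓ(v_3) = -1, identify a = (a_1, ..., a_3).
a = (-1, 1, 1)

Write a = (a_1, ..., a_3) in the standard basis. For each basis vector v_i, ℓ(v_i) = <v_i, a> is a linear equation in the a_j's. Collect the n equations into a matrix system V a = ℓ, where row i of V is v_i (expressed in the standard basis). Since V is invertible (lower-triangular with 1s on the diagonal, up to permutation), solve by back-substitution:
  V =
[[0, 1, 0],
 [1, 0, 1],
 [1, 0, 0]]
  V a = (1, 0, -1)
Solving gives a = (-1, 1, 1).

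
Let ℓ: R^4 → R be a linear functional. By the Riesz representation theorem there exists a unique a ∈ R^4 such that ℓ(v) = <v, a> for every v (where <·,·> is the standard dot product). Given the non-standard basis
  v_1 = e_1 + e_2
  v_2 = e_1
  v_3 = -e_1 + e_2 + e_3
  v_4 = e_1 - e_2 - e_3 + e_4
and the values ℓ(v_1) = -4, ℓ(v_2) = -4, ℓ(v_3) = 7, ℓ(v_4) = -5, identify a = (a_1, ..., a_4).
a = (-4, 0, 3, 2)

Write a = (a_1, ..., a_4) in the standard basis. For each basis vector v_i, ℓ(v_i) = <v_i, a> is a linear equation in the a_j's. Collect the n equations into a matrix system V a = ℓ, where row i of V is v_i (expressed in the standard basis). Since V is invertible (lower-triangular with 1s on the diagonal, up to permutation), solve by back-substitution:
  V =
[[1, 1, 0, 0],
 [1, 0, 0, 0],
 [-1, 1, 1, 0],
 [1, -1, -1, 1]]
  V a = (-4, -4, 7, -5)
Solving gives a = (-4, 0, 3, 2).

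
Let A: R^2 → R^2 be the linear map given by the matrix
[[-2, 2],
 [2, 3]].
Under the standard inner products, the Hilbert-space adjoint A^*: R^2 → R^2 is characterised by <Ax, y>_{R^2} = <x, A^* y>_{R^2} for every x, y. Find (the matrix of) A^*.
A^* = A^T =
[[-2, 2],
 [2, 3]]

For real matrices with standard dot products, the defining identity <Ax, y> = <x, A^* y> gives (Ax)^T y = x^T (A^*) y, i.e. x^T A^T y = x^T (A^*) y. Since this holds for all x, y, we must have A^* = A^T. Therefore
A^* =
[[-2, 2],
 [2, 3]].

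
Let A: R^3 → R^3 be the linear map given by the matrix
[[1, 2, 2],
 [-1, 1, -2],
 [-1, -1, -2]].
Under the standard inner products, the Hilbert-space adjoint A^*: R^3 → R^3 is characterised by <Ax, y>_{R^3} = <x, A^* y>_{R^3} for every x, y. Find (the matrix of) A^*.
A^* = A^T =
[[1, -1, -1],
 [2, 1, -1],
 [2, -2, -2]]

For real matrices with standard dot products, the defining identity <Ax, y> = <x, A^* y> gives (Ax)^T y = x^T (A^*) y, i.e. x^T A^T y = x^T (A^*) y. Since this holds for all x, y, we must have A^* = A^T. Therefore
A^* =
[[1, -1, -1],
 [2, 1, -1],
 [2, -2, -2]].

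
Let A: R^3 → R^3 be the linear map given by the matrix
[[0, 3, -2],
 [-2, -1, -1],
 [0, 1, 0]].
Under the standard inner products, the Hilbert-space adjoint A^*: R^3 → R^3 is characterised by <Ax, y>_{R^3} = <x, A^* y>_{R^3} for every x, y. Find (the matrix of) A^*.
A^* = A^T =
[[0, -2, 0],
 [3, -1, 1],
 [-2, -1, 0]]

For real matrices with standard dot products, the defining identity <Ax, y> = <x, A^* y> gives (Ax)^T y = x^T (A^*) y, i.e. x^T A^T y = x^T (A^*) y. Since this holds for all x, y, we must have A^* = A^T. Therefore
A^* =
[[0, -2, 0],
 [3, -1, 1],
 [-2, -1, 0]].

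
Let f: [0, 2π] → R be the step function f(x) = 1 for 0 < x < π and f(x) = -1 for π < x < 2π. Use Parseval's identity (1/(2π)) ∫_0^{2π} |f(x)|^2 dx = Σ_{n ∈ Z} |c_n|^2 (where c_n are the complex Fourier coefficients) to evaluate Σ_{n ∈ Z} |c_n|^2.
Σ |c_n|^2 = 1

Parseval equates the L^2 energy of f (normalised by 1/(2π)) with the ℓ^2 sum of its Fourier coefficients: (1/(2π)) ∫_0^{2π} |f|^2 = Σ |c_n|^2.
Compute the left side: (1/(2π)) [∫_0^π 1^2 dx + ∫_π^{2π} (-1)^2 dx] = (1/(2π)) · (1π + 1π) = (1 + 1)/2 = 1.
So Σ_{n ∈ Z} |c_n|^2 = 1.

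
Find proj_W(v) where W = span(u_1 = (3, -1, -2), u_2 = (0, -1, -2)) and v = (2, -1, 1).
proj_W(v) = (2, 1/5, 2/5)

Set up U = [u_1 | ... | u_2] ∈ R^(3×2). The projector onto W = col(U) is P = U (U^T U)^(-1) U^T.
Compute U^T U =
  [14, 5]
  [5, 5],
and U^T v = (5, -1).
Solve U^T U · c = U^T v for the coefficients: c = (2/3, -13/15). The projection is proj_W(v) = U c.
Check: (v - proj_W(v)) · u_1 = 0  (should be 0).
Check: (v - proj_W(v)) · u_2 = 0  (should be 0).
Result: proj_W(v) = (2, 1/5, 2/5).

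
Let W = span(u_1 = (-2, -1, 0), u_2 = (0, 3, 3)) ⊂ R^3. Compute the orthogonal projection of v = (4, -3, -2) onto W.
proj_W(v) = (10/3, -5/3, -10/3)

Set up U = [u_1 | ... | u_2] ∈ R^(3×2). The projector onto W = col(U) is P = U (U^T U)^(-1) U^T.
Compute U^T U =
  [5, -3]
  [-3, 18],
and U^T v = (-5, -15).
Solve U^T U · c = U^T v for the coefficients: c = (-5/3, -10/9). The projection is proj_W(v) = U c.
Check: (v - proj_W(v)) · u_1 = 0  (should be 0).
Check: (v - proj_W(v)) · u_2 = 0  (should be 0).
Result: proj_W(v) = (10/3, -5/3, -10/3).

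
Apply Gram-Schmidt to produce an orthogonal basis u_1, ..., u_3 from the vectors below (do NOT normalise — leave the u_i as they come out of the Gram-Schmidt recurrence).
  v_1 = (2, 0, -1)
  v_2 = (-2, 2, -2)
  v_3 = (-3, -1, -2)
Orthogonal basis:
  u_1 = (2, 0, -1)
  u_2 = (-6/5, 2, -12/5)
  u_3 = (-5/7, -15/7, -10/7)

Apply the Gram-Schmidt recurrence
  u_1 = v_1
  u_i = v_i − Σ_{j<i} ((v_i · u_j) / (u_j · u_j)) · u_j.

Step by step this gives:
  u_1 = (2, 0, -1)
  u_2 = (-6/5, 2, -12/5)
  u_3 = (-5/7, -15/7, -10/7)

Orthogonality check:
  u_2 · u_1 = 0 (should be 0)
  u_3 · u_1 = 0 (should be 0)
  u_3 · u_2 = 0 (should be 0)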